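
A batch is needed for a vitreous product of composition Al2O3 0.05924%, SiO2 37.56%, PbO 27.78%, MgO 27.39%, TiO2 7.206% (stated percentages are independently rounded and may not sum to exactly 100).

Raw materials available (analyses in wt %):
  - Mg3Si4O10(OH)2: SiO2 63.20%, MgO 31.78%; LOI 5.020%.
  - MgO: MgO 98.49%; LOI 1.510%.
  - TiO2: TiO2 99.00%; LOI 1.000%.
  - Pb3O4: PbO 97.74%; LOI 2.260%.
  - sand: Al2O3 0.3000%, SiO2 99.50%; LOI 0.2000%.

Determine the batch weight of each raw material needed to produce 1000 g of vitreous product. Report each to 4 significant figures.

Batch per 1000 g vitreous product:
  Mg3Si4O10(OH)2: 283.4 g
  MgO: 186.6 g
  TiO2: 72.79 g
  Pb3O4: 284.2 g
  sand: 197.5 g
Total batch = 1024 g; LOI loss = 24.59 g; yield = 97.60%

Mid-chain values are displayed rounded to four significant figures across the worked steps — the whole derivation holds exact precision from start to finish — every reported number takes just one rounding — all derived quantities, including the yield, the five compositions, net glass mass, LOI, the totals, are recomputed starting from the weights at 1000 g of glass in exact precision precisely as stated by the problem or the answer.
Target oxide masses per 1000 g vitreous product:
  Al2O3: 0.05924% × 1000 = 0.5924 g
  SiO2: 37.56% × 1000 = 375.6 g
  PbO: 27.78% × 1000 = 277.8 g
  MgO: 27.39% × 1000 = 273.9 g
  TiO2: 7.206% × 1000 = 72.06 g
Oxide-by-oxide audit working from each reported weight, per the basis as stated (every target is met by its sum net of answer rounding effects):
  Al2O3: 197.5·0.003000 = 0.5925 g (target 0.5924 g)
  SiO2: 283.4·0.6320 + 197.5·0.9950 = 375.6 g (target 375.6 g)
  PbO: 284.2·0.9774 = 277.8 g (target 277.8 g)
  MgO: 283.4·0.3178 + 186.6·0.9849 = 273.8 g (target 273.9 g)
  TiO2: 72.79·0.9900 = 72.06 g (target 72.06 g)
Mass balance on the glass: total charge less LOI = 999.9 g (oxide target masses add up to 1000 g; stated basis 1000 g — deltas are rounding alone).
Batch grand total — Σ batch = 1024 g; ignition loss, Σ(batch × LOI) = 24.59 g; yield, glass over the total, = 97.60%.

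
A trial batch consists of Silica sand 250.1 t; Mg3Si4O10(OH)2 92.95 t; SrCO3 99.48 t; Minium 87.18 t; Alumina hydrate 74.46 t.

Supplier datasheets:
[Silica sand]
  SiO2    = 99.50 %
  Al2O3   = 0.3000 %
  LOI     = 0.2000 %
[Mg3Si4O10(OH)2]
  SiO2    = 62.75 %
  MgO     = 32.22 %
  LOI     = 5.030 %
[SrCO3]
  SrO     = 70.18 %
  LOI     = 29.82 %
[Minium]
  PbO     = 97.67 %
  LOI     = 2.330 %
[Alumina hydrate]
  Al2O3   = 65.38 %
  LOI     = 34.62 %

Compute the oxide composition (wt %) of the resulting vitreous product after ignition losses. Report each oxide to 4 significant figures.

The intermediate values appear (rounded to 4 significant digits) on the page. Each numeric step holds exact precision throughout; a single rounding produces each reported value; derived quantities (the yield, totals, net glass mass, the five compositions, LOI) are recomputed starting from the weights per 541.5 t of glass in exact precision, exactly as printed in the question or the answer.
Per-oxide mass from batch:
  PbO: 87.18·0.9767 = 85.15 t
  SiO2: 250.1·0.9950 + 92.95·0.6275 = 307.2 t
  SrO: 99.48·0.7018 = 69.82 t
  MgO: 92.95·0.3222 = 29.95 t
  Al2O3: 250.1·0.003000 + 74.46·0.6538 = 49.43 t
LOI: 250.1·0.002000 + 92.95·0.05030 + 99.48·0.2982 + 87.18·0.02330 + 74.46·0.3462 = 62.65 t
batch − LOI leaves glass = 604.2 − 62.65 = 541.5 t (consistent with Σ oxide mass)
oxide / glass × 100 gives the wt %

Glass mass = 541.5 t (batch 604.2 − LOI 62.65).
Composition: PbO 15.72%, SiO2 56.72%, SrO 12.89%, MgO 5.530%, Al2O3 9.128%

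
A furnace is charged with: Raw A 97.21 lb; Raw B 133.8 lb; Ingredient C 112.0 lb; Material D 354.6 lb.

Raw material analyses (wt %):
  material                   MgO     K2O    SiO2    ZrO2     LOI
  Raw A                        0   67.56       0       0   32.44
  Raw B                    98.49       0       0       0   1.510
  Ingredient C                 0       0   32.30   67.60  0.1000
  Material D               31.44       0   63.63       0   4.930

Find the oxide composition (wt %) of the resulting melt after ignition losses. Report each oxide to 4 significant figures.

The intermediate values appear rounded off to 4 significant figures as written — every computation runs at full precision throughout; each reported number is rounded exactly once — all derived quantities are computed using the weight values on 646.5 lb of glass in full precision (the totals, glass mass, the four compositions, ignition loss, the yield) as given in problem or answer.
Per-oxide mass from batch:
  MgO: 133.8·0.9849 + 354.6·0.3144 = 243.3 lb
  K2O: 97.21·0.6756 = 65.68 lb
  SiO2: 112.0·0.3230 + 354.6·0.6363 = 261.8 lb
  ZrO2: 112.0·0.6760 = 75.71 lb
LOI: 97.21·0.3244 + 133.8·0.01510 + 112.0·0.001000 + 354.6·0.04930 = 51.15 lb
Resulting glass, batch − LOI: 697.6 − 51.15 = 646.5 lb (matching Σ of the oxides)
percent by weight: oxide/glass ×100

Glass mass = 646.5 lb (batch 697.6 − LOI 51.15).
Composition: MgO 37.63%, K2O 10.16%, SiO2 40.50%, ZrO2 11.71%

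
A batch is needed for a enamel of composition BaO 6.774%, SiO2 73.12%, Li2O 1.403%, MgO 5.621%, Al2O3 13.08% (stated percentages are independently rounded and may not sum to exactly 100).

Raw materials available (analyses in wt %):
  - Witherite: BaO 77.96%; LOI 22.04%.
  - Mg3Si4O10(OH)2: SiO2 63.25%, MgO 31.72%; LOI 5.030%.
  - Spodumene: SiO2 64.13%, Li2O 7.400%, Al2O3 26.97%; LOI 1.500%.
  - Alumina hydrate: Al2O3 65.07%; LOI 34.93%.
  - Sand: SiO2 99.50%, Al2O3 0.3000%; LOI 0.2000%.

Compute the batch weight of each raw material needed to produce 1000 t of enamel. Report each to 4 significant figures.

Intermediates are displayed (rounded to four significant figures) between the steps — all internal work holds full float precision from first step to last — every reported number takes a single rounding. All derived quantities (net glass mass, five oxide percentages, LOI, yield, the totals) are rebuilt from the batch weights for 1000 t of glass in full float precision as set out in question or answer.
Oxide mass targets, per 1000 t enamel:
  BaO: 6.774% × 1000 = 67.74 t
  SiO2: 73.12% × 1000 = 731.2 t
  Li2O: 1.403% × 1000 = 14.03 t
  MgO: 5.621% × 1000 = 56.21 t
  Al2O3: 13.08% × 1000 = 130.8 t
Balance tally, oxide-wise, on the weights just shown, versus the basis set out (sum by sum, the targets are met given rounding of the digits):
  BaO: 86.89·0.7796 = 67.74 t (target 67.74 t)
  SiO2: 177.2·0.6325 + 189.6·0.6413 + 500.0·0.9950 = 731.2 t (target 731.2 t)
  Li2O: 189.6·0.07400 = 14.03 t (target 14.03 t)
  MgO: 177.2·0.3172 = 56.21 t (target 56.21 t)
  Al2O3: 189.6·0.2697 + 120.1·0.6507 + 500.0·0.003000 = 130.8 t (target 130.8 t)
Glass-mass bookkeeping: net batch after ignition = 999.9 t (the targets, summed, come to 1000 t; with the basis standing at 1000 t — any gap is answer rounding).
Total batch = Σ batch = 1074 t; the LOI term Σ batch·LOI equals 73.86 t; yield = glass ÷ total batch = 93.12%.

Batch per 1000 t enamel:
  Witherite: 86.89 t
  Mg3Si4O10(OH)2: 177.2 t
  Spodumene: 189.6 t
  Alumina hydrate: 120.1 t
  Sand: 500.0 t
Total batch = 1074 t; LOI loss = 73.86 t; yield = 93.12%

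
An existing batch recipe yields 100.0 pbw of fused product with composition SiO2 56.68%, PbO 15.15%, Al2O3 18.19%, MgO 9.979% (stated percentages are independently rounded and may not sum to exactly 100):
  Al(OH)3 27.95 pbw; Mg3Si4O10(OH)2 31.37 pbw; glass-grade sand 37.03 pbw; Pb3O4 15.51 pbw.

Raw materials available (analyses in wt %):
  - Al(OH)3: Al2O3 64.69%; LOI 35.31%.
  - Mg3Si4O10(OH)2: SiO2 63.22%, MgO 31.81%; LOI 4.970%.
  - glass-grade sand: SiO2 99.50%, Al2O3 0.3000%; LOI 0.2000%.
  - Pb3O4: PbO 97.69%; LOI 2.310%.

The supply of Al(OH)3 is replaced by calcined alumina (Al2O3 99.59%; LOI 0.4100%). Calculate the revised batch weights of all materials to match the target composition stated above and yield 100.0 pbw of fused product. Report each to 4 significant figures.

Revised batch per 100.0 pbw fused product:
  calcined alumina: 18.15 pbw
  Mg3Si4O10(OH)2: 31.37 pbw
  glass-grade sand: 37.03 pbw
  Pb3O4: 15.51 pbw
Total batch = 102.1 pbw; LOI loss = 2.066 pbw

All internal work keeps full float precision through the solve. In-progress results appear, rounded to four significant figures, within the worked lines — each reported number is rounded exactly once — derived quantities, which include four oxide percentages, totals, LOI, yield, net glass mass, are recomputed at exact precision, as set out in the problem or answer text, using the weight values for 100.0 pbw of glass.
Target oxide masses per 100.0 pbw fused product:
  SiO2: 56.68% × 100.0 = 56.68 pbw
  PbO: 15.15% × 100.0 = 15.15 pbw
  Al2O3: 18.19% × 100.0 = 18.19 pbw
  MgO: 9.979% × 100.0 = 9.979 pbw
A balance pass over the oxides, given the weights on record, versus the basis set out (each sum matches its target mass up to rounding of the answer):
  SiO2: 31.37·0.6322 + 37.03·0.9950 = 56.68 pbw (target 56.68 pbw)
  PbO: 15.51·0.9769 = 15.15 pbw (target 15.15 pbw)
  Al2O3: 18.15·0.9959 + 37.03·0.003000 = 18.19 pbw (target 18.19 pbw)
  MgO: 31.37·0.3181 = 9.979 pbw (target 9.979 pbw)
Glass-mass closure: net batch after ignition = 99.99 pbw (the Σ of target masses is 100.0 pbw; stated basis 100.0 pbw — a pure rounding effect).
Total batch = Σ batch = 102.1 pbw; loss to ignition Σ batch·LOI = 2.066 pbw; glass ÷ batch gives a yield of 97.98%.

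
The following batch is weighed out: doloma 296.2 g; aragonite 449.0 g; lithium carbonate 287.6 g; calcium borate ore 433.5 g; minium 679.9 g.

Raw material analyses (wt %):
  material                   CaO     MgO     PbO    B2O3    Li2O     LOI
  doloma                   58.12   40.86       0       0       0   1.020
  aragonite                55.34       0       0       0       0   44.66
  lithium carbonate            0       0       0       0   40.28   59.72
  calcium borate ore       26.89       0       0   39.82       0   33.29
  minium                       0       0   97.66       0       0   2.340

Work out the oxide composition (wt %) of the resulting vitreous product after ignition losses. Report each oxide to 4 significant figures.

Mid-chain values are printed rounded to four significant digits across the worked steps. Exact precision is kept from first step to last; exactly one rounding is applied to every reported value — all derived quantities are computed using the weight values on 1611 g of glass at exact precision (yield, five oxide percentages, ignition loss, net glass mass, totals), as quoted within question or answer.
What the batch supplies per oxide:
  CaO: 296.2·0.5812 + 449.0·0.5534 + 433.5·0.2689 = 537.2 g
  MgO: 296.2·0.4086 = 121.0 g
  PbO: 679.9·0.9766 = 664.0 g
  B2O3: 433.5·0.3982 = 172.6 g
  Li2O: 287.6·0.4028 = 115.8 g
LOI: 296.2·0.01020 + 449.0·0.4466 + 287.6·0.5972 + 433.5·0.3329 + 679.9·0.02340 = 535.5 g
batch − LOI leaves glass = 2146 − 535.5 = 1611 g (consistent with Σ oxide mass)
oxide / glass × 100 gives the wt %

Glass mass = 1611 g (batch 2146 − LOI 535.5).
Composition: CaO 33.35%, MgO 7.514%, PbO 41.22%, B2O3 10.72%, Li2O 7.192%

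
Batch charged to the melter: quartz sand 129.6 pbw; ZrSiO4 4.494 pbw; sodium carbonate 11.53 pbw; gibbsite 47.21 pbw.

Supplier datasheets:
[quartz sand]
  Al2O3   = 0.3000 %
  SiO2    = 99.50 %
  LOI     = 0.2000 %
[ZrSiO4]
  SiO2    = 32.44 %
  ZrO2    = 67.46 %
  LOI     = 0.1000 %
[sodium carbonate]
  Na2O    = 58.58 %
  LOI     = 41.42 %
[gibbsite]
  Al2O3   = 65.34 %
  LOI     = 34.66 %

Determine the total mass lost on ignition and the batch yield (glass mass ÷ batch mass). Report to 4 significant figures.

LOI loss = 21.40 pbw; glass = 171.4 pbw; yield = 88.90%

Mid-chain values are displayed, rounded to four significant figures, on the page. Every computation maintains exact precision in every operation. Exactly one rounding goes into every reported number; the derived quantities (net glass mass, the four compositions, ignition loss, totals, yield) are rebuilt from the weighed amounts at 171.4 pbw of glass at exact precision as quoted within either problem or answer.
Loss on ignition, line by line:
  quartz sand: 129.6 × 0.002000 = 0.2592 pbw
  ZrSiO4: 4.494 × 0.001000 = 0.004494 pbw
  sodium carbonate: 11.53 × 0.4142 = 4.776 pbw
  gibbsite: 47.21 × 0.3466 = 16.36 pbw
Total LOI = 21.40 pbw
Glass = batch − LOI = 192.8 − 21.40 = 171.4 pbw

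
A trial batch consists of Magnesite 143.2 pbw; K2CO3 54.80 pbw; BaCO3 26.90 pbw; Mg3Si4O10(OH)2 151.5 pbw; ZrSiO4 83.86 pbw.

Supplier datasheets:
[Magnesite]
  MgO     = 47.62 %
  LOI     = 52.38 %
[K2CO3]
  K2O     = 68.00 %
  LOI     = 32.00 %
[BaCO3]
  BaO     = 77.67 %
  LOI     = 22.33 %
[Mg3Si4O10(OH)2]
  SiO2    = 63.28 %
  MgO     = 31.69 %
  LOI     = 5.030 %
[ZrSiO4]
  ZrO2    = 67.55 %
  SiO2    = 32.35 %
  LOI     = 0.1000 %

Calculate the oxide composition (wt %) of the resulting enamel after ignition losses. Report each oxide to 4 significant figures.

Every computation keeps full float precision in every operation; intermediates are displayed rounded off to 4 significant digits between the steps; each reported result is rounded just once; derived quantities, which include ignition loss, the totals, glass mass, yield, the five compositions, are computed in full precision, as written in either problem or answer, starting from the weights at 354.0 pbw of glass.
What the batch supplies per oxide:
  BaO: 26.90·0.7767 = 20.89 pbw
  ZrO2: 83.86·0.6755 = 56.65 pbw
  SiO2: 151.5·0.6328 + 83.86·0.3235 = 123.0 pbw
  K2O: 54.80·0.6800 = 37.26 pbw
  MgO: 143.2·0.4762 + 151.5·0.3169 = 116.2 pbw
LOI: 143.2·0.5238 + 54.80·0.3200 + 26.90·0.2233 + 151.5·0.05030 + 83.86·0.001000 = 106.3 pbw
Glass mass = batch − LOI = 460.3 − 106.3 = 354.0 pbw (equal to the oxide-mass sum)
wt % = oxide mass / glass mass × 100

Glass mass = 354.0 pbw (batch 460.3 − LOI 106.3).
Composition: BaO 5.902%, ZrO2 16.00%, SiO2 34.74%, K2O 10.53%, MgO 32.83%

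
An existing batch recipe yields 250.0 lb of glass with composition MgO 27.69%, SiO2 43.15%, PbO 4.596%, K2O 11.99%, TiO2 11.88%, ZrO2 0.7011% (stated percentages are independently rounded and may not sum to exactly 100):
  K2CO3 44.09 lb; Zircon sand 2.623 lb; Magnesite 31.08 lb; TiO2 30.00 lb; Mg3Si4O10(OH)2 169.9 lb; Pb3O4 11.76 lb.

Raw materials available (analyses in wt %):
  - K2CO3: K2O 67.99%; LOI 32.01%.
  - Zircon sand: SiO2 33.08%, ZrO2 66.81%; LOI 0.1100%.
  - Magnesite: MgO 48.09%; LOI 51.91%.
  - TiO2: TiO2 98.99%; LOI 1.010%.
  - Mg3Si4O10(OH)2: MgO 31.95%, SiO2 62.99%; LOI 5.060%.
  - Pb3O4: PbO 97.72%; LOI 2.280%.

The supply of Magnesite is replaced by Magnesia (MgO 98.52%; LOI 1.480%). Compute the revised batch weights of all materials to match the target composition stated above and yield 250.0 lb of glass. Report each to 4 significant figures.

Revised batch per 250.0 lb glass:
  K2CO3: 44.09 lb
  Zircon sand: 2.623 lb
  Magnesia: 15.17 lb
  TiO2: 30.00 lb
  Mg3Si4O10(OH)2: 169.9 lb
  Pb3O4: 11.76 lb
Total batch = 273.5 lb; LOI loss = 23.51 lb

Every computation carries exact precision at all times — intermediates are displayed with 4-significant-figure rounding in the printout; every reported number is rounded just once. Derived quantities are carried in full precision (LOI, totals, net glass mass, the yield, the six compositions) using the weight values for 250.0 lb of glass, exactly as printed in either problem or answer.
Oxide mass targets, per 250.0 lb glass:
  MgO: 27.69% × 250.0 = 69.22 lb
  SiO2: 43.15% × 250.0 = 107.9 lb
  PbO: 4.596% × 250.0 = 11.49 lb
  K2O: 11.99% × 250.0 = 29.98 lb
  TiO2: 11.88% × 250.0 = 29.70 lb
  ZrO2: 0.7011% × 250.0 = 1.753 lb
Verifying the oxide balance from the weights as reported, for the quoted basis mass (sum by sum, the targets are met up to rounding of the answer):
  MgO: 15.17·0.9852 + 169.9·0.3195 = 69.23 lb (target 69.22 lb)
  SiO2: 2.623·0.3308 + 169.9·0.6299 = 107.9 lb (target 107.9 lb)
  PbO: 11.76·0.9772 = 11.49 lb (target 11.49 lb)
  K2O: 44.09·0.6799 = 29.98 lb (target 29.98 lb)
  TiO2: 30.00·0.9899 = 29.70 lb (target 29.70 lb)
  ZrO2: 2.623·0.6681 = 1.752 lb (target 1.753 lb)
Glass mass check: whole batch net of LOI = 250.0 lb (oxide target masses add up to 250.0 lb; against the stated basis, 250.0 lb — differing by rounding only).
Batch grand total — Σ batch = 273.5 lb; the LOI term Σ batch·LOI equals 23.51 lb; yield = glass ÷ total batch = 91.41%.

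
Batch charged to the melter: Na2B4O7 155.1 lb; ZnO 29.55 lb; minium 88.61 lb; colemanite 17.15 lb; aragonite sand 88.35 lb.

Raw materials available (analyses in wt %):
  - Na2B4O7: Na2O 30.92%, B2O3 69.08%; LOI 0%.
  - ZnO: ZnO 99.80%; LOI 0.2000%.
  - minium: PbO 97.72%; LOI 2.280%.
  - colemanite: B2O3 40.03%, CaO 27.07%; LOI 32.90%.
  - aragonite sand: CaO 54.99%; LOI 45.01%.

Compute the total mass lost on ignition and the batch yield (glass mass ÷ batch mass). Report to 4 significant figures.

LOI loss = 47.49 lb; glass = 331.3 lb; yield = 87.46%

The whole derivation keeps exact precision at each step. Rounding to 4 significant digits governs every in-between result as shown; every reported value sees exactly one rounding; the derived quantities are rebuilt in full float precision (LOI, the yield, totals, the five compositions, net glass mass) from the batch weights at 331.3 lb of glass as they appear in question or answer.
Ignition loss by material:
  Na2B4O7: 155.1 × 0 = 0 lb
  ZnO: 29.55 × 0.002000 = 0.05910 lb
  minium: 88.61 × 0.02280 = 2.020 lb
  colemanite: 17.15 × 0.3290 = 5.642 lb
  aragonite sand: 88.35 × 0.4501 = 39.77 lb
Total LOI = 47.49 lb
Glass = batch − LOI = 378.8 − 47.49 = 331.3 lb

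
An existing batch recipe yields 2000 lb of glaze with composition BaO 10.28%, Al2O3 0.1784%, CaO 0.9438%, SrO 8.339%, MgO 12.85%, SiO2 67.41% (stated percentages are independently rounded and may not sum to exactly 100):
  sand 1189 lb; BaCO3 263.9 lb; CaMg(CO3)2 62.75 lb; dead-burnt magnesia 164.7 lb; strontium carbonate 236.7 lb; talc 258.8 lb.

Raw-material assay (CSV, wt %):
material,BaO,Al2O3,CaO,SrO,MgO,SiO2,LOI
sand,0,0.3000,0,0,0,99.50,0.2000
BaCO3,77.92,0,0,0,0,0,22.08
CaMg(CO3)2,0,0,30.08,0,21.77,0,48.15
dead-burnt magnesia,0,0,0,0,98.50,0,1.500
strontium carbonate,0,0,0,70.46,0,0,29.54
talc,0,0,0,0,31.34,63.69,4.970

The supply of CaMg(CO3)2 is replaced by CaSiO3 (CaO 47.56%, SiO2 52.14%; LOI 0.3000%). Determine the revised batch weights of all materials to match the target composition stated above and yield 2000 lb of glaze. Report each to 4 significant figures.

Revised batch per 2000 lb glaze:
  sand: 1189 lb
  BaCO3: 263.9 lb
  CaSiO3: 39.69 lb
  dead-burnt magnesia: 188.9 lb
  strontium carbonate: 236.7 lb
  talc: 226.3 lb
Total batch = 2144 lb; LOI loss = 144.8 lb

Every computation keeps full precision through the solve; the intermediate values are shown (rounded to four significant figures) across the worked steps. Each reported number takes exactly one rounding. All derived quantities, including six oxide percentages, totals, yield, LOI, glass mass, are computed from the weighed amounts at 2000 lb of glass at exact precision, precisely as stated by question or answer.
Oxide-by-oxide targets in 2000 lb glaze:
  BaO: 10.28% × 2000 = 205.6 lb
  Al2O3: 0.1784% × 2000 = 3.568 lb
  CaO: 0.9438% × 2000 = 18.88 lb
  SrO: 8.339% × 2000 = 166.8 lb
  MgO: 12.85% × 2000 = 257.0 lb
  SiO2: 67.41% × 2000 = 1348 lb
Oxide-by-oxide audit per the reported batch figures, under the basis named above (each sum matches its target mass modulo rounding of the values):
  BaO: 263.9·0.7792 = 205.6 lb (target 205.6 lb)
  Al2O3: 1189·0.003000 = 3.567 lb (target 3.568 lb)
  CaO: 39.69·0.4756 = 18.88 lb (target 18.88 lb)
  SrO: 236.7·0.7046 = 166.8 lb (target 166.8 lb)
  MgO: 188.9·0.9850 + 226.3·0.3134 = 257.0 lb (target 257.0 lb)
  SiO2: 1189·0.9950 + 39.69·0.5214 + 226.3·0.6369 = 1348 lb (target 1348 lb)
Mass balance on the glass: Σ batch − LOI loss = 2000 lb (the targets, summed, come to 2000 lb; versus the stated basis of 2000 lb — a pure rounding effect).
Whole-batch sum: Σ batch = 2144 lb; LOI removed, Σ of batch·LOI: 144.8 lb; yield: glass divided by total = 93.25%.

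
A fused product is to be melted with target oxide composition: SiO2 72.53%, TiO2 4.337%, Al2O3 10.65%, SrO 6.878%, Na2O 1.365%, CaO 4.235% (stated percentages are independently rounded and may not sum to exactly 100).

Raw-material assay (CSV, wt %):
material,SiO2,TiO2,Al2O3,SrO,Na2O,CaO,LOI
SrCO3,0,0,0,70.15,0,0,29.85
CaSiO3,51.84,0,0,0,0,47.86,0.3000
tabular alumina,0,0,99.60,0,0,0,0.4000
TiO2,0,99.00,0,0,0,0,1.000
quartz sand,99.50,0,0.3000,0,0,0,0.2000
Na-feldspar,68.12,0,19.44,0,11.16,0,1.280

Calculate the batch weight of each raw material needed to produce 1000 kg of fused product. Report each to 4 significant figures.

Batch per 1000 kg fused product:
  SrCO3: 98.05 kg
  CaSiO3: 88.49 kg
  tabular alumina: 81.25 kg
  TiO2: 43.81 kg
  quartz sand: 599.1 kg
  Na-feldspar: 122.3 kg
Total batch = 1033 kg; LOI loss = 33.06 kg; yield = 96.80%

Each numeric step runs at full float precision end to end; the intermediate values appear with 4-significant-figure rounding in the printout — every reported result is rounded just once — derived quantities (totals, six oxide percentages, glass mass, the yield, ignition loss) are re-derived starting from the weights for 1000 kg of glass at full precision, as they appear in question or answer.
Oxide mass targets, per 1000 kg fused product:
  SiO2: 72.53% × 1000 = 725.3 kg
  TiO2: 4.337% × 1000 = 43.37 kg
  Al2O3: 10.65% × 1000 = 106.5 kg
  SrO: 6.878% × 1000 = 68.78 kg
  Na2O: 1.365% × 1000 = 13.65 kg
  CaO: 4.235% × 1000 = 42.35 kg
A balance pass over the oxides, from the weights as reported, relative to the basis at hand (sums match the target masses up to rounding of the answer):
  SiO2: 88.49·0.5184 + 599.1·0.9950 + 122.3·0.6812 = 725.3 kg (target 725.3 kg)
  TiO2: 43.81·0.9900 = 43.37 kg (target 43.37 kg)
  Al2O3: 81.25·0.9960 + 599.1·0.003000 + 122.3·0.1944 = 106.5 kg (target 106.5 kg)
  SrO: 98.05·0.7015 = 68.78 kg (target 68.78 kg)
  Na2O: 122.3·0.1116 = 13.65 kg (target 13.65 kg)
  CaO: 88.49·0.4786 = 42.35 kg (target 42.35 kg)
Glass-mass closure: total charge less LOI = 999.9 kg (summing oxide targets gives 1000 kg; versus the stated basis of 1000 kg — a pure rounding effect).
Whole-batch sum: Σ batch = 1033 kg; LOI removed, Σ of batch·LOI: 33.06 kg; as yield: glass ÷ batch → 96.80%.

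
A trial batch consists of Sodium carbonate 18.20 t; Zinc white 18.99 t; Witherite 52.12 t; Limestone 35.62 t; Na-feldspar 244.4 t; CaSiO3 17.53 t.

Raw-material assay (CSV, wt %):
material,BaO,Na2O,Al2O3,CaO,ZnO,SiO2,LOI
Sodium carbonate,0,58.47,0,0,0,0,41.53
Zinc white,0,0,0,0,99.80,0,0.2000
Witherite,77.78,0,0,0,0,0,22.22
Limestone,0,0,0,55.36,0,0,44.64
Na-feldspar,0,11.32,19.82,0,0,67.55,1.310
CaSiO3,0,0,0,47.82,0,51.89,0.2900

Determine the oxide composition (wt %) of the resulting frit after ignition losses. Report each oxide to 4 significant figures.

The whole derivation holds exact precision in every operation. Mid-chain values are shown, rounded to four significant digits, between the steps. Each reported value sees exactly one rounding. All derived quantities are rebuilt in full float precision (ignition loss, yield, six oxide percentages, net glass mass, the totals) using the weight values at 348.5 t of glass, as given in the question or the answer.
Delivered oxide masses:
  BaO: 52.12·0.7778 = 40.54 t
  Na2O: 18.20·0.5847 + 244.4·0.1132 = 38.31 t
  Al2O3: 244.4·0.1982 = 48.44 t
  CaO: 35.62·0.5536 + 17.53·0.4782 = 28.10 t
  ZnO: 18.99·0.9980 = 18.95 t
  SiO2: 244.4·0.6755 + 17.53·0.5189 = 174.2 t
LOI: 18.20·0.4153 + 18.99·0.002000 + 52.12·0.2222 + 35.62·0.4464 + 244.4·0.01310 + 17.53·0.002900 = 38.33 t
Resulting glass, batch − LOI: 386.9 − 38.33 = 348.5 t (= Σ oxide masses)
oxide / glass × 100 gives the wt %

Glass mass = 348.5 t (batch 386.9 − LOI 38.33).
Composition: BaO 11.63%, Na2O 10.99%, Al2O3 13.90%, CaO 8.063%, ZnO 5.438%, SiO2 49.98%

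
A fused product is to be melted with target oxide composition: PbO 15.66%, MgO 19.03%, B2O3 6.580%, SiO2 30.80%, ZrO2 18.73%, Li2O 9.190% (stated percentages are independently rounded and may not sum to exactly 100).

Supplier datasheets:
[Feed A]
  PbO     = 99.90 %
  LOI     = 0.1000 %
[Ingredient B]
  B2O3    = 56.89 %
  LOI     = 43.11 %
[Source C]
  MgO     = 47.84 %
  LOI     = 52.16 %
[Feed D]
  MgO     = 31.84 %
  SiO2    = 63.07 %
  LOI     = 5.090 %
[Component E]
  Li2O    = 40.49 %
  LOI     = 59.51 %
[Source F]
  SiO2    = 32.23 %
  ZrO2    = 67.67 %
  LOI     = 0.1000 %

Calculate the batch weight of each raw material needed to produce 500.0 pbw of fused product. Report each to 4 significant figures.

Batch per 500.0 pbw fused product:
  Feed A: 78.38 pbw
  Ingredient B: 57.83 pbw
  Source C: 83.45 pbw
  Feed D: 173.5 pbw
  Component E: 113.5 pbw
  Source F: 138.4 pbw
Total batch = 645.1 pbw; LOI loss = 145.0 pbw; yield = 77.51%

The working math carries full float precision in all steps — intermediates are printed (rounded to four significant figures) across the worked steps; each reported figure carries a single rounding; the derived quantities, which include the yield, the six compositions, totals, glass mass, ignition loss, are computed in full precision, as written in problem or answer, starting from the weights per 500.0 pbw of glass.
Target oxide masses per 500.0 pbw fused product:
  PbO: 15.66% × 500.0 = 78.30 pbw
  MgO: 19.03% × 500.0 = 95.15 pbw
  B2O3: 6.580% × 500.0 = 32.90 pbw
  SiO2: 30.80% × 500.0 = 154.0 pbw
  ZrO2: 18.73% × 500.0 = 93.65 pbw
  Li2O: 9.190% × 500.0 = 45.95 pbw
A balance pass over the oxides, per the reported batch figures, relative to the basis at hand (summed amounts equal target values modulo rounding of the values):
  PbO: 78.38·0.9990 = 78.30 pbw (target 78.30 pbw)
  MgO: 83.45·0.4784 + 173.5·0.3184 = 95.16 pbw (target 95.15 pbw)
  B2O3: 57.83·0.5689 = 32.90 pbw (target 32.90 pbw)
  SiO2: 173.5·0.6307 + 138.4·0.3223 = 154.0 pbw (target 154.0 pbw)
  ZrO2: 138.4·0.6767 = 93.66 pbw (target 93.65 pbw)
  Li2O: 113.5·0.4049 = 45.96 pbw (target 45.95 pbw)
Mass balance on the glass: whole batch net of LOI = 500.0 pbw (the targets, summed, come to 500.0 pbw; with the basis standing at 500.0 pbw — deltas are rounding alone).
Batch grand total — Σ batch = 645.1 pbw; LOI loss = Σ batch·LOI = 145.0 pbw; yield = glass ÷ total batch = 77.51%.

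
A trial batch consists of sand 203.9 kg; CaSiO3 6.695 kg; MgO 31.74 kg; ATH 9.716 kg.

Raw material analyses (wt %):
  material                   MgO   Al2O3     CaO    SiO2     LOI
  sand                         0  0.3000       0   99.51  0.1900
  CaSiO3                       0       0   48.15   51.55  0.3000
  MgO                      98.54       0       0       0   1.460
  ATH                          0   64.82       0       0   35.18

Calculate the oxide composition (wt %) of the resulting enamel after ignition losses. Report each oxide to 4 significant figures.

Glass mass = 247.8 kg (batch 252.1 − LOI 4.289).
Composition: MgO 12.62%, Al2O3 2.789%, CaO 1.301%, SiO2 83.29%

Values along the way are displayed, with 4-significant-figure rounding, within the worked lines — all arithmetic keeps exact precision at each step. Each reported result takes a single rounding; all derived quantities, including glass mass, LOI, totals, yield, the four compositions, are re-derived from the batch weights on 247.8 kg of glass in exact precision exactly as shown in the problem or answer text.
Delivered oxide masses:
  MgO: 31.74·0.9854 = 31.28 kg
  Al2O3: 203.9·0.003000 + 9.716·0.6482 = 6.910 kg
  CaO: 6.695·0.4815 = 3.224 kg
  SiO2: 203.9·0.9951 + 6.695·0.5155 = 206.4 kg
LOI: 203.9·0.001900 + 6.695·0.003000 + 31.74·0.01460 + 9.716·0.3518 = 4.289 kg
Resulting glass, batch − LOI: 252.1 − 4.289 = 247.8 kg (the oxide masses sum to this)
wt % = 100 × oxide mass / glass mass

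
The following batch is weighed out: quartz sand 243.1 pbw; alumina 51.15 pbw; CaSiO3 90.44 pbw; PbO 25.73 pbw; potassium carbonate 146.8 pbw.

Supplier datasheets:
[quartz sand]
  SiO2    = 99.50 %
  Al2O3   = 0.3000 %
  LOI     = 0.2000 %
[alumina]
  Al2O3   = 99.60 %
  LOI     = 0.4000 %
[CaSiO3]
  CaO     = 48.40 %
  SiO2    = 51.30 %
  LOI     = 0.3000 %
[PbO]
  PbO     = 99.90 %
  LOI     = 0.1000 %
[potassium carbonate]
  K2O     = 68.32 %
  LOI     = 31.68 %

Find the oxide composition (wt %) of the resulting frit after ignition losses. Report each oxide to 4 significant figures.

Glass mass = 509.7 pbw (batch 557.2 − LOI 47.49).
Composition: PbO 5.043%, CaO 8.588%, SiO2 56.56%, K2O 19.68%, Al2O3 10.14%

Every computation maintains full precision at all times — intermediates are shown with 4-significant-figure rounding when written out; each reported figure carries a single rounding — the derived quantities (net glass mass, the totals, ignition loss, the five compositions, the yield) are recomputed in full float precision starting from the weights at 509.7 pbw of glass, precisely as stated by problem or answer.
Delivered oxide masses:
  PbO: 25.73·0.9990 = 25.70 pbw
  CaO: 90.44·0.4840 = 43.77 pbw
  SiO2: 243.1·0.9950 + 90.44·0.5130 = 288.3 pbw
  K2O: 146.8·0.6832 = 100.3 pbw
  Al2O3: 243.1·0.003000 + 51.15·0.9960 = 51.67 pbw
LOI: 243.1·0.002000 + 51.15·0.004000 + 90.44·0.003000 + 25.73·0.001000 + 146.8·0.3168 = 47.49 pbw
Glass mass = batch − LOI = 557.2 − 47.49 = 509.7 pbw (consistent with Σ oxide mass)
wt %: oxide over glass, times 100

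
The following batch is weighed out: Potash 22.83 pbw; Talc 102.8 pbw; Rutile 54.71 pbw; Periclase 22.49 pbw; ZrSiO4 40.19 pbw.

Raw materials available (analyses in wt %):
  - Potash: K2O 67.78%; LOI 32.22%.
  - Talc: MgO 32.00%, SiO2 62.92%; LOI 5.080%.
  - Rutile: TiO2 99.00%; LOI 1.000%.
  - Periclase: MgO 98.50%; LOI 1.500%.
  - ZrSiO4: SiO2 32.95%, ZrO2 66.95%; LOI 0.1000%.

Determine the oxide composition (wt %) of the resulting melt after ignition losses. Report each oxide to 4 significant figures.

Glass mass = 229.5 pbw (batch 243.0 − LOI 13.50).
Composition: K2O 6.742%, TiO2 23.60%, MgO 23.98%, SiO2 33.95%, ZrO2 11.72%

Intermediates are shown (rounded to 4 significant digits) between the steps; each numeric step maintains full float precision in every operation. Each reported value takes a single rounding — all derived quantities (five oxide percentages, net glass mass, the yield, the totals, ignition loss) are re-derived in exact precision using the weight values per 229.5 pbw of glass, as written in problem or answer.
Oxide masses out of the charge:
  K2O: 22.83·0.6778 = 15.47 pbw
  TiO2: 54.71·0.9900 = 54.16 pbw
  MgO: 102.8·0.3200 + 22.49·0.9850 = 55.05 pbw
  SiO2: 102.8·0.6292 + 40.19·0.3295 = 77.92 pbw
  ZrO2: 40.19·0.6695 = 26.91 pbw
LOI: 22.83·0.3222 + 102.8·0.05080 + 54.71·0.01000 + 22.49·0.01500 + 40.19·0.001000 = 13.50 pbw
batch − LOI leaves glass = 243.0 − 13.50 = 229.5 pbw (consistent with Σ oxide mass)
percent by weight: oxide/glass ×100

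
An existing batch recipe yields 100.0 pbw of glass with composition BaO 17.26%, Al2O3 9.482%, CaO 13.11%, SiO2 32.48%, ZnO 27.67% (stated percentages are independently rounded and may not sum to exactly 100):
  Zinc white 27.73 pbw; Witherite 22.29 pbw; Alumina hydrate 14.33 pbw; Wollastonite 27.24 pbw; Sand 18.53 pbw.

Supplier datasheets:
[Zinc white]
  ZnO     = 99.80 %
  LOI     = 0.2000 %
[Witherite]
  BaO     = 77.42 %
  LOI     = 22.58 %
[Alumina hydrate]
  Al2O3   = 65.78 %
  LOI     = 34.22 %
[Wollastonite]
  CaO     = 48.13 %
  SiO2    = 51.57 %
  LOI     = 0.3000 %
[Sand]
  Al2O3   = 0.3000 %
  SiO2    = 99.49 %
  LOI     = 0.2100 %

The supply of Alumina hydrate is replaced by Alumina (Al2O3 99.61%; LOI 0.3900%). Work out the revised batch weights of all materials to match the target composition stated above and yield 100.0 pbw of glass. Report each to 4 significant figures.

The whole derivation keeps full float precision from first step to last. Intermediates are displayed with 4-significant-digit rounding across the worked steps; each reported number sees exactly one rounding — derived quantities (yield, glass mass, LOI, the five compositions, totals) are recomputed in full precision using the weight values on 100.0 pbw of glass precisely as stated by problem or answer.
Oxide-by-oxide targets in 100.0 pbw glass:
  BaO: 17.26% × 100.0 = 17.26 pbw
  Al2O3: 9.482% × 100.0 = 9.482 pbw
  CaO: 13.11% × 100.0 = 13.11 pbw
  SiO2: 32.48% × 100.0 = 32.48 pbw
  ZnO: 27.67% × 100.0 = 27.67 pbw
A balance pass over the oxides, working from each reported weight, under the basis named above (summed amounts equal target values exact up to rounding of places):
  BaO: 22.29·0.7742 = 17.26 pbw (target 17.26 pbw)
  Al2O3: 9.463·0.9961 + 18.53·0.003000 = 9.482 pbw (target 9.482 pbw)
  CaO: 27.24·0.4813 = 13.11 pbw (target 13.11 pbw)
  SiO2: 27.24·0.5157 + 18.53·0.9949 = 32.48 pbw (target 32.48 pbw)
  ZnO: 27.73·0.9980 = 27.67 pbw (target 27.67 pbw)
Consistency of the glass mass: total charge less LOI = 100.0 pbw (summing oxide targets gives 100.0 pbw; the stated basis being 100.0 pbw — a pure rounding effect).
Summing the batch: Σ batch = 105.3 pbw; LOI loss = Σ batch·LOI = 5.246 pbw; yield = glass ÷ total batch = 95.02%.

Revised batch per 100.0 pbw glass:
  Zinc white: 27.73 pbw
  Witherite: 22.29 pbw
  Alumina: 9.463 pbw
  Wollastonite: 27.24 pbw
  Sand: 18.53 pbw
Total batch = 105.3 pbw; LOI loss = 5.246 pbw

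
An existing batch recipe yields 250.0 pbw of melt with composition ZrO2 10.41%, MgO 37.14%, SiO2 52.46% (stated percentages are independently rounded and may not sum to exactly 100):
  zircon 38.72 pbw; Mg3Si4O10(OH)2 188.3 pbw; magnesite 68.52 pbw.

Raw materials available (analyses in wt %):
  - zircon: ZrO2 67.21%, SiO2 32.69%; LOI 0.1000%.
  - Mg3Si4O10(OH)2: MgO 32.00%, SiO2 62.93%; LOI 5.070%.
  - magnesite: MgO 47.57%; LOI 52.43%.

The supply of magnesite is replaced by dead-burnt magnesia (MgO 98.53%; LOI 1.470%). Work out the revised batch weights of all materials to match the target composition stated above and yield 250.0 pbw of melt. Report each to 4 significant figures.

The intermediate values appear with 4-significant-figure rounding in the printout. All internal work carries exact precision in all steps — every reported value is rounded once only — all derived quantities (three oxide percentages, the yield, ignition loss, net glass mass, the totals) are carried in full precision starting from the weights for 250.0 pbw of glass as set out in the problem or the answer.
Oxide mass targets, per 250.0 pbw melt:
  ZrO2: 10.41% × 250.0 = 26.02 pbw
  MgO: 37.14% × 250.0 = 92.85 pbw
  SiO2: 52.46% × 250.0 = 131.2 pbw
Checking each oxide sum on the weights just shown, on the stated basis (sums match the target masses once rounding is allowed for):
  ZrO2: 38.72·0.6721 = 26.02 pbw (target 26.02 pbw)
  MgO: 188.3·0.3200 + 33.08·0.9853 = 92.85 pbw (target 92.85 pbw)
  SiO2: 38.72·0.3269 + 188.3·0.6293 = 131.2 pbw (target 131.2 pbw)
Auditing the glass mass value: Σ batch − LOI loss = 250.0 pbw (summing oxide targets gives 250.0 pbw; stated basis 250.0 pbw — differing by rounding only).
Total batch = Σ batch = 260.1 pbw; Σ batch·LOI gives LOI loss = 10.07 pbw; the yield ratio, glass ÷ batch: 96.13%.

Revised batch per 250.0 pbw melt:
  zircon: 38.72 pbw
  Mg3Si4O10(OH)2: 188.3 pbw
  dead-burnt magnesia: 33.08 pbw
Total batch = 260.1 pbw; LOI loss = 10.07 pbw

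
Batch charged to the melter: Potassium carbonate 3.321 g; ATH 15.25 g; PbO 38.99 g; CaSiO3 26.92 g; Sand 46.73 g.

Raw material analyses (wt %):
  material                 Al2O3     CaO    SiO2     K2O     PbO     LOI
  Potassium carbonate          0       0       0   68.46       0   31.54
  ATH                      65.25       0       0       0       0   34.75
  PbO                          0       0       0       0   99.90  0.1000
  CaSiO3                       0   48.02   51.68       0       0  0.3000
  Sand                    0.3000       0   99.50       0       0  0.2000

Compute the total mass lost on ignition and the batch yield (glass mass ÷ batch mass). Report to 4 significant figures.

LOI loss = 6.560 g; glass = 124.7 g; yield = 95.00%

Each numeric step holds full precision all the way through. Working values are shown (rounded to 4 significant figures) at each printed step. Every reported figure is rounded once only. Derived quantities, which include the five compositions, totals, net glass mass, LOI, yield, are re-derived at exact precision, as given in problem or answer, from the weighed amounts on 124.7 g of glass.
Loss on ignition, line by line:
  Potassium carbonate: 3.321 × 0.3154 = 1.047 g
  ATH: 15.25 × 0.3475 = 5.299 g
  PbO: 38.99 × 0.001000 = 0.03899 g
  CaSiO3: 26.92 × 0.003000 = 0.08076 g
  Sand: 46.73 × 0.002000 = 0.09346 g
Total LOI = 6.560 g
Glass = batch − LOI = 131.2 − 6.560 = 124.7 g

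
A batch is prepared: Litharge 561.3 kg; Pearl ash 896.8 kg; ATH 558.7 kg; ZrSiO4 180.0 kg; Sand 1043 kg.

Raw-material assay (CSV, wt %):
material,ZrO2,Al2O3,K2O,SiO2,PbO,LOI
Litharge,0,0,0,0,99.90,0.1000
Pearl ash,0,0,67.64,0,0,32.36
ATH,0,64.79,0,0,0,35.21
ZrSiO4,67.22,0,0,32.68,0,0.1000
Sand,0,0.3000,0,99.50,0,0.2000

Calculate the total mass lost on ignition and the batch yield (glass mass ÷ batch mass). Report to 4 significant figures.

Each numeric step holds full precision at every stage. Intermediates appear, rounded to four significant figures, at each printed step. Every reported result takes exactly one rounding; all derived quantities (net glass mass, yield, LOI, the totals, the five compositions) are computed from the weighed amounts on 2750 kg of glass at full float precision, as they appear in the problem or answer text.
Per-material ignition loss:
  Litharge: 561.3 × 0.001000 = 0.5613 kg
  Pearl ash: 896.8 × 0.3236 = 290.2 kg
  ATH: 558.7 × 0.3521 = 196.7 kg
  ZrSiO4: 180.0 × 0.001000 = 0.1800 kg
  Sand: 1043 × 0.002000 = 2.086 kg
Total LOI = 489.8 kg
Glass = batch − LOI = 3240 − 489.8 = 2750 kg

LOI loss = 489.8 kg; glass = 2750 kg; yield = 84.88%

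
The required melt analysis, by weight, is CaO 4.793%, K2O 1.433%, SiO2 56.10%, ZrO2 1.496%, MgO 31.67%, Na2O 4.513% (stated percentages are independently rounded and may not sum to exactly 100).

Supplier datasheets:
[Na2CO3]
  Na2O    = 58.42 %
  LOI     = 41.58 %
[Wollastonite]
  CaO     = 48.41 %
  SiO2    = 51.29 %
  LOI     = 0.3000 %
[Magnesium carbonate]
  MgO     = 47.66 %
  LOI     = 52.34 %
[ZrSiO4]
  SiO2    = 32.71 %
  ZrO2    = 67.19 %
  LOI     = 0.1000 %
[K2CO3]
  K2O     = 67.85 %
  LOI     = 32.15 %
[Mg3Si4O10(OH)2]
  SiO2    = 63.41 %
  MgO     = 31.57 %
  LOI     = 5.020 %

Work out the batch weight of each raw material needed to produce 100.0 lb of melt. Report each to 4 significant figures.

Batch per 100.0 lb melt:
  Na2CO3: 7.725 lb
  Wollastonite: 9.901 lb
  Magnesium carbonate: 13.91 lb
  ZrSiO4: 2.227 lb
  K2CO3: 2.112 lb
  Mg3Si4O10(OH)2: 79.31 lb
Total batch = 115.2 lb; LOI loss = 15.18 lb; yield = 86.82%

In-progress results are displayed rounded off to 4 significant digits at each printed step; the working math runs at full precision end to end; a single rounding completes each reported result; the derived quantities, which include ignition loss, net glass mass, the totals, six oxide percentages, yield, are carried in full float precision, exactly as shown in the problem or answer text, using the weight values for 100.0 lb of glass.
Oxide mass targets, per 100.0 lb melt:
  CaO: 4.793% × 100.0 = 4.793 lb
  K2O: 1.433% × 100.0 = 1.433 lb
  SiO2: 56.10% × 100.0 = 56.10 lb
  ZrO2: 1.496% × 100.0 = 1.496 lb
  MgO: 31.67% × 100.0 = 31.67 lb
  Na2O: 4.513% × 100.0 = 4.513 lb
Checking each oxide sum applying the batch weights above, on the stated basis (sums match the target masses once rounding is allowed for):
  CaO: 9.901·0.4841 = 4.793 lb (target 4.793 lb)
  K2O: 2.112·0.6785 = 1.433 lb (target 1.433 lb)
  SiO2: 9.901·0.5129 + 2.227·0.3271 + 79.31·0.6341 = 56.10 lb (target 56.10 lb)
  ZrO2: 2.227·0.6719 = 1.496 lb (target 1.496 lb)
  MgO: 13.91·0.4766 + 79.31·0.3157 = 31.67 lb (target 31.67 lb)
  Na2O: 7.725·0.5842 = 4.513 lb (target 4.513 lb)
Glass-mass sanity pass: Σ batch − LOI loss = 100.0 lb (summing oxide targets gives 100.0 lb; basis as stated: 100.0 lb — gaps are rounding artifacts).
Adding the batch up: Σ batch = 115.2 lb; ignition loss, Σ(batch × LOI) = 15.18 lb; glass ÷ batch gives a yield of 86.82%.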